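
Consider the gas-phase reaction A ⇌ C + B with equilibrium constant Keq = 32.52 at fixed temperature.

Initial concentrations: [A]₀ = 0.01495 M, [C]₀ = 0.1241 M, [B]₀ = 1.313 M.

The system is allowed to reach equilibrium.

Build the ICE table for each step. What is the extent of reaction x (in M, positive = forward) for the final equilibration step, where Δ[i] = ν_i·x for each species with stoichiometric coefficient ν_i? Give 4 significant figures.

x = 0.009516 M

Q₀ = 10.9 vs Keq = 32.52 ⇒ Q<K, forward
Step 1:
                    A           C           B
  I           0.01495      0.1241       1.313
  C         -0.009516    0.009516    0.009516
  E          0.005434      0.1336       1.323
  solve Keq expr → x = 0.009516; check Q = 32.52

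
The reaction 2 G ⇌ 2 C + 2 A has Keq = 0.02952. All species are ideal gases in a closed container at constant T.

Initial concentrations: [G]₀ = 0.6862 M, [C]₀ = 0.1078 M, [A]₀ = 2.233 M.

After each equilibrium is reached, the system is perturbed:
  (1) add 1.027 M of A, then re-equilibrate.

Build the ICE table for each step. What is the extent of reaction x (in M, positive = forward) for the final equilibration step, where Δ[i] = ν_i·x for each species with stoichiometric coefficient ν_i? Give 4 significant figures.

Q₀ = 0.1231 vs Keq = 0.02952 ⇒ Q>K, reverse
Step 1:
                  G         C         A
  init       0.6862    0.1078     2.233
  Δ         0.04987  -0.04987  -0.04987
  eq         0.7361   0.05793     2.183
  solve Keq expr → x = -0.02494; check Q = 0.02952
Then add 1.027 M of A.
Step 2:
                  G         C         A
  init       0.7361   0.05793      3.21
  Δ         0.01738  -0.01738  -0.01738
  eq         0.7535   0.04055     3.193
  solve Keq expr → x = -0.008692; check Q = 0.02952

x = -0.008692 M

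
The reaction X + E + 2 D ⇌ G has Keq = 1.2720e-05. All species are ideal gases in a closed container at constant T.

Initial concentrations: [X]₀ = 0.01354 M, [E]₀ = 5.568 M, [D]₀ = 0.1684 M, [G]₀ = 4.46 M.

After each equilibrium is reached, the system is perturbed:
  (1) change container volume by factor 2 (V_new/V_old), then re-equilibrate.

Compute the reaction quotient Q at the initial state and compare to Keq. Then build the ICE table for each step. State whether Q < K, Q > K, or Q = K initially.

Q₀ = 2086 vs Keq = 1.2720e-05 ⇒ Q>K, reverse
Step 1:
                   X          E          D          G
  Initial    0.01354      5.568     0.1684       4.46
  Change       4.414      4.414      8.829     -4.414
  Equil        4.428      9.982      8.997    0.04552
  solve Keq expr → x = -4.414; check Q = 1.2720e-05
Then change container volume by factor 2 (V_new/V_old).
Step 2:
                   X          E          D          G
  Initial      2.214      4.991      4.499    0.02276
  Change     0.01983    0.01983    0.03965   -0.01983
  Equil        2.234      5.011      4.538   0.002933
  solve Keq expr → x = -0.01983; check Q = 1.2720e-05

Q₀ = 2086; Q > K (proceeds reverse)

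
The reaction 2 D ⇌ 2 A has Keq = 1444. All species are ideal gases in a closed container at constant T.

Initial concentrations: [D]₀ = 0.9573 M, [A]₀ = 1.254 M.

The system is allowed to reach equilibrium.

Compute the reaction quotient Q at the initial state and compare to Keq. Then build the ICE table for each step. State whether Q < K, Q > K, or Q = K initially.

Q₀ = 1.716 vs Keq = 1444 ⇒ Q<K, forward
Step 1:
                  D         A
  Initial    0.9573     1.254
  Change    -0.9006    0.9006
  Equil      0.0567     2.155
  solve Keq expr → x = 0.4503; check Q = 1444

Q₀ = 1.716; Q < K (proceeds forward)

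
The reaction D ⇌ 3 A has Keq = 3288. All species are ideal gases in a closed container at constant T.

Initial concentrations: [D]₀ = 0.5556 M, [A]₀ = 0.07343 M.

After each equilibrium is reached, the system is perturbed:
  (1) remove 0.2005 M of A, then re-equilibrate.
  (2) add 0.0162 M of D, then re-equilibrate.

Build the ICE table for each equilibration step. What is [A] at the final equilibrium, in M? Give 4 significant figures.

[A]_eq = 1.585 M

Q₀ = 7.1262e-04 vs Keq = 3288 ⇒ Q<K, forward
Step 1:
                   D          A
  Initial     0.5556    0.07343
  Change      -0.554      1.662
  Equil      0.00159      1.735
  solve Keq expr → x = 0.554; check Q = 3288
Then remove 0.2005 M of A.
Step 2:
                   D          A
  Initial    0.00159      1.535
  Change  -4.8663e-04    0.00146
  Equil     0.001103      1.536
  solve Keq expr → x = 4.8663e-04; check Q = 3288
Then add 0.0162 M of D.
Step 3:
                   D          A
  Initial     0.0173      1.536
  Change    -0.01609    0.04828
  Equil      0.00121      1.585
  solve Keq expr → x = 0.01609; check Q = 3288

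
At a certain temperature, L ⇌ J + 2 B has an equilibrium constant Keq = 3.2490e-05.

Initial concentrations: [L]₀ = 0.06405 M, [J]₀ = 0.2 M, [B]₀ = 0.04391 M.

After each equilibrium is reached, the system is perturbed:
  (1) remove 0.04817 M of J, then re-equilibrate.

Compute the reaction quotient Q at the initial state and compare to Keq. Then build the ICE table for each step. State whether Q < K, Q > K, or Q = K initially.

Q₀ = 0.006021; Q > K (proceeds reverse)

Q₀ = 0.006021 vs Keq = 3.2490e-05 ⇒ Q>K, reverse
Step 1:
                  L         J         B
  init      0.06405       0.2   0.04391
  Δ         0.02001  -0.02001  -0.04001
  eq        0.08406      0.18  0.003895
  solve Keq expr → x = -0.02001; check Q = 3.2490e-05
Then remove 0.04817 M of J.
Step 2:
                  L         J         B
  init      0.08406    0.1318  0.003895
  Δ       -3.2108e-04 3.2108e-04 6.4216e-04
  eq        0.08374    0.1321  0.004537
  solve Keq expr → x = 3.2108e-04; check Q = 3.2490e-05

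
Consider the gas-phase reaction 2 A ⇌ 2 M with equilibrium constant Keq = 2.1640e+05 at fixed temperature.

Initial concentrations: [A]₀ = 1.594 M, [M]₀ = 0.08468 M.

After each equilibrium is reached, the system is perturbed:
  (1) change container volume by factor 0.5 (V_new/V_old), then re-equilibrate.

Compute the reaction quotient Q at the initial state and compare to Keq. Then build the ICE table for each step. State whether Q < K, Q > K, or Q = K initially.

Q₀ = 0.002822 vs Keq = 2.1640e+05 ⇒ Q<K, forward
Step 1:
                   A          M
  Initial      1.594    0.08468
  Change       -1.59       1.59
  Equil     0.003601      1.675
  solve Keq expr → x = 0.7952; check Q = 2.1640e+05
Then change container volume by factor 0.5 (V_new/V_old).
Step 2:
                   A          M
  Initial   0.007202       3.35
  Change           0          0
  Equil     0.007202       3.35
  solve Keq expr → x = 0; check Q = 2.1640e+05

Q₀ = 0.002822; Q < K (proceeds forward)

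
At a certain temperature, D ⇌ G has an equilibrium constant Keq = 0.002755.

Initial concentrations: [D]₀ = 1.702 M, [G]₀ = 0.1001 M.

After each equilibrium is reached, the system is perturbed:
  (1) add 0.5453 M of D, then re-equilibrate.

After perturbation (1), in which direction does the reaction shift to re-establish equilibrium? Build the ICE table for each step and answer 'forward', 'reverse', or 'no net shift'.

Direction: forward

Q₀ = 0.05881 vs Keq = 0.002755 ⇒ Q>K, reverse
Step 1:
                    D           G
  I             1.702      0.1001
  C           0.09515    -0.09515
  E             1.797    0.004951
  solve Keq expr → x = -0.09515; check Q = 0.002755
Then add 0.5453 M of D.
Step 2:
                    D           G
  I             2.342    0.004951
  C         -0.001498    0.001498
  E             2.341    0.006449
  solve Keq expr → x = 0.001498; check Q = 0.002755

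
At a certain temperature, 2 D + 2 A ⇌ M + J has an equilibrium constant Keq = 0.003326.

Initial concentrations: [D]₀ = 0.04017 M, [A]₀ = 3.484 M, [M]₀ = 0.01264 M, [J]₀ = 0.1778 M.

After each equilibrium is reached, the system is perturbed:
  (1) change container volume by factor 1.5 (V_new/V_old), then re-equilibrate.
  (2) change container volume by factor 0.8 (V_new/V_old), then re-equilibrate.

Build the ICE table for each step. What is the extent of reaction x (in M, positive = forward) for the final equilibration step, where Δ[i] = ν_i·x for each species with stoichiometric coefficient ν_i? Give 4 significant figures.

x = 2.0442e-04 M

Q₀ = 0.1147 vs Keq = 0.003326 ⇒ Q>K, reverse
Step 1:
                  D         A         M         J
  Initial   0.04017     3.484   0.01264    0.1778
  Change     0.0233    0.0233  -0.01165  -0.01165
  Equil     0.06347     3.507 9.9185e-04    0.1662
  solve Keq expr → x = -0.01165; check Q = 0.003326
Then change container volume by factor 1.5 (V_new/V_old).
Step 2:
                  D         A         M         J
  Initial   0.04231     2.338 6.6124e-04    0.1108
  Change  7.1242e-04 7.1242e-04 -3.5621e-04 -3.5621e-04
  Equil     0.04302     2.339 3.0503e-04    0.1104
  solve Keq expr → x = -3.5621e-04; check Q = 0.003326
Then change container volume by factor 0.8 (V_new/V_old).
Step 3:
                  D         A         M         J
  Initial   0.05378     2.924 3.8129e-04     0.138
  Change  -4.0884e-04 -4.0884e-04 2.0442e-04 2.0442e-04
  Equil     0.05337     2.923 5.8570e-04    0.1382
  solve Keq expr → x = 2.0442e-04; check Q = 0.003326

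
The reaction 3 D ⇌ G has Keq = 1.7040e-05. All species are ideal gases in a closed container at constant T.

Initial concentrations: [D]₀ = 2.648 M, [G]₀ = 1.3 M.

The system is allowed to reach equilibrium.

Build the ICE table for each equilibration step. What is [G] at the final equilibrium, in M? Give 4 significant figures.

[G]_eq = 0.004753 M

Q₀ = 0.07001 vs Keq = 1.7040e-05 ⇒ Q>K, reverse
Step 1:
                   D          G
  I            2.648        1.3
  C            3.886     -1.295
  E            6.534   0.004753
  solve Keq expr → x = -1.295; check Q = 1.7040e-05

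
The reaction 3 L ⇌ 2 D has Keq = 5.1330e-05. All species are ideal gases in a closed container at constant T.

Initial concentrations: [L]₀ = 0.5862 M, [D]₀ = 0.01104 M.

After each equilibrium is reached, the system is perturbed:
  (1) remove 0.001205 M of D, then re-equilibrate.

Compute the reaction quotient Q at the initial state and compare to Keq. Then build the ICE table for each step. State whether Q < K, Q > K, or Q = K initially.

Q₀ = 6.0506e-04; Q > K (proceeds reverse)

Q₀ = 6.0506e-04 vs Keq = 5.1330e-05 ⇒ Q>K, reverse
Step 1:
                  L         D
  Initial    0.5862   0.01104
  Change    0.01159 -0.007729
  Equil      0.5978  0.003311
  solve Keq expr → x = -0.003864; check Q = 5.1330e-05
Then remove 0.001205 M of D.
Step 2:
                  L         D
  Initial    0.5978  0.002106
  Change  -0.001785   0.00119
  Equil       0.596  0.003297
  solve Keq expr → x = 5.9509e-04; check Q = 5.1330e-05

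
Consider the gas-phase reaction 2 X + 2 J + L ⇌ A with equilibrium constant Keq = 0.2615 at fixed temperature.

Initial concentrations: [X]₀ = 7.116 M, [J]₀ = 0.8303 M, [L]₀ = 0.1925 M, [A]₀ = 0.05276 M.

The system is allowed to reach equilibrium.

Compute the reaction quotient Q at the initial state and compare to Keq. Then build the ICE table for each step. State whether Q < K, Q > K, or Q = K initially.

Q₀ = 0.007851 vs Keq = 0.2615 ⇒ Q<K, forward
Step 1:
                   X          J          L          A
  I            7.116     0.8303     0.1925    0.05276
  C          -0.2805    -0.2805    -0.1402     0.1402
  E            6.836     0.5498    0.05226      0.193
  solve Keq expr → x = 0.1402; check Q = 0.2615

Q₀ = 0.007851; Q < K (proceeds forward)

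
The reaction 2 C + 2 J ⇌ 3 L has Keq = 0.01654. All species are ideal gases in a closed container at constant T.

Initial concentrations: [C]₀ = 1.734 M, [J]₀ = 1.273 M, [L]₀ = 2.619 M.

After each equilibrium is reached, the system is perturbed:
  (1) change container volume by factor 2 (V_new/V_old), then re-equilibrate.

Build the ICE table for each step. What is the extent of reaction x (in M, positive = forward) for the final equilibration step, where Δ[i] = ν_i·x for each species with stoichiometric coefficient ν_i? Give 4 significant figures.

Q₀ = 3.687 vs Keq = 0.01654 ⇒ Q>K, reverse
Step 1:
                    C           J           L
  Initial       1.734       1.273       2.619
  Change        1.131       1.131      -1.697
  Equil         2.865       2.404      0.9224
  solve Keq expr → x = -0.5655; check Q = 0.01654
Then change container volume by factor 2 (V_new/V_old).
Step 2:
                    C           J           L
  Initial       1.433       1.202      0.4612
  Change      0.05072     0.05072    -0.07609
  Equil         1.483       1.253      0.3851
  solve Keq expr → x = -0.02536; check Q = 0.01654

x = -0.02536 M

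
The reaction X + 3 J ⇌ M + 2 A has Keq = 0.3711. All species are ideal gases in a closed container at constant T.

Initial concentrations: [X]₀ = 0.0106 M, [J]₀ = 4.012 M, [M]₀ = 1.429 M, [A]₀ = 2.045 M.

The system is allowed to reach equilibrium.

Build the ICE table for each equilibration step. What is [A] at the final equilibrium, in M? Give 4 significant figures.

Q₀ = 8.73 vs Keq = 0.3711 ⇒ Q>K, reverse
Step 1:
                   X          J          M          A
  I           0.0106      4.012      1.429      2.045
  C           0.1241     0.3723    -0.1241    -0.2482
  E           0.1347      4.384      1.305      1.797
  solve Keq expr → x = -0.1241; check Q = 0.3711

[A]_eq = 1.797 M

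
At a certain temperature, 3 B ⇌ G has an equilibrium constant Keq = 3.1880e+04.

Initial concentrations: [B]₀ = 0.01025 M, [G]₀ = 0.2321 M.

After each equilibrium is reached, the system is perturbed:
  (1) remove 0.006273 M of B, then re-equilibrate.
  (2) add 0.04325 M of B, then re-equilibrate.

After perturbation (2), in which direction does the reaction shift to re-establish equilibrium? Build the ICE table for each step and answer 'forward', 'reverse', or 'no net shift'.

Direction: forward

Q₀ = 2.1553e+05 vs Keq = 3.1880e+04 ⇒ Q>K, reverse
Step 1:
                   B          G
  I          0.01025     0.2321
  C         0.009047  -0.003016
  E           0.0193     0.2291
  solve Keq expr → x = -0.003016; check Q = 3.1880e+04
Then remove 0.006273 M of B.
Step 2:
                   B          G
  I          0.01302     0.2291
  C         0.006215  -0.002072
  E          0.01924      0.227
  solve Keq expr → x = -0.002072; check Q = 3.1880e+04
Then add 0.04325 M of B.
Step 3:
                   B          G
  I          0.06249      0.227
  C         -0.04285    0.01428
  E          0.01963     0.2413
  solve Keq expr → x = 0.01428; check Q = 3.1880e+04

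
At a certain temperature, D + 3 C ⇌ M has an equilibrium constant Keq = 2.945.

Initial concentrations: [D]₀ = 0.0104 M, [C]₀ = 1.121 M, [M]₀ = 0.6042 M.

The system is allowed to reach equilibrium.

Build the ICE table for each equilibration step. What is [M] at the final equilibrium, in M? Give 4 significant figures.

Q₀ = 41.24 vs Keq = 2.945 ⇒ Q>K, reverse
Step 1:
                   D          C          M
  I           0.0104      1.121     0.6042
  C          0.06792     0.2038   -0.06792
  E          0.07832      1.325     0.5363
  solve Keq expr → x = -0.06792; check Q = 2.945

[M]_eq = 0.5363 M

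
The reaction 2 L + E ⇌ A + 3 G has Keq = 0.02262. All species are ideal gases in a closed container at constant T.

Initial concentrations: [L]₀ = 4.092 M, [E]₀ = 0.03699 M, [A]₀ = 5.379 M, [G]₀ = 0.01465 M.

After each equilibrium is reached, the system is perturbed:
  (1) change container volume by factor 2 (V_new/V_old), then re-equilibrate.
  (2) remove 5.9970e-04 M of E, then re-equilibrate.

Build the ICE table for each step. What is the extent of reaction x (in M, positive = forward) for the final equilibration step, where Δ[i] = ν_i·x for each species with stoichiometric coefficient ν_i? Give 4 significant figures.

Q₀ = 2.7306e-05 vs Keq = 0.02262 ⇒ Q<K, forward
Step 1:
                    L           E           A           G
  I             4.092     0.03699       5.379     0.01465
  C          -0.05139    -0.02569     0.02569     0.07708
  E             4.041      0.0113       5.405     0.09173
  solve Keq expr → x = 0.02569; check Q = 0.02262
Then change container volume by factor 2 (V_new/V_old).
Step 2:
                    L           E           A           G
  I              2.02    0.005648       2.702     0.04587
  C         -0.003468   -0.001734    0.001734    0.005202
  E             2.017    0.003914       2.704     0.05107
  solve Keq expr → x = 0.001734; check Q = 0.02262
Then remove 5.9970e-04 M of E.
Step 3:
                    L           E           A           G
  I             2.017    0.003314       2.704     0.05107
  C        7.1219e-04  3.5609e-04 -3.5609e-04   -0.001068
  E             2.018     0.00367       2.704        0.05
  solve Keq expr → x = -3.5609e-04; check Q = 0.02262

x = -3.5609e-04 M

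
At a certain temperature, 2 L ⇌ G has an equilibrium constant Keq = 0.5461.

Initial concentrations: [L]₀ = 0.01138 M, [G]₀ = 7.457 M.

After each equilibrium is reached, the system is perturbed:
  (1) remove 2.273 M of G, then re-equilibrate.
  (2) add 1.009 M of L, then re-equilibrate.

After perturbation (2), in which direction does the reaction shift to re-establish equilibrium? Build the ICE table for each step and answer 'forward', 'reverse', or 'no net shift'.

Direction: forward

Q₀ = 5.7581e+04 vs Keq = 0.5461 ⇒ Q>K, reverse
Step 1:
                   L          G
  init       0.01138      7.457
  Δ            3.256     -1.628
  eq           3.267      5.829
  solve Keq expr → x = -1.628; check Q = 0.5461
Then remove 2.273 M of G.
Step 2:
                   L          G
  init         3.267      3.556
  Δ          -0.6084     0.3042
  eq           2.659       3.86
  solve Keq expr → x = 0.3042; check Q = 0.5461
Then add 1.009 M of L.
Step 3:
                   L          G
  init         3.668       3.86
  Δ          -0.8642     0.4321
  eq           2.804      4.292
  solve Keq expr → x = 0.4321; check Q = 0.5461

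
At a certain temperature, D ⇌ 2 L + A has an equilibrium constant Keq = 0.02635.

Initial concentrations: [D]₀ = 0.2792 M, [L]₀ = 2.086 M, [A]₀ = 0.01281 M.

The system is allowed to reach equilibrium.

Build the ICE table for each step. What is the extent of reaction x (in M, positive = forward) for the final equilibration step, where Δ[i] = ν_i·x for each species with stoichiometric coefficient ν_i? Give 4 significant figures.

x = -0.01101 M

Q₀ = 0.1996 vs Keq = 0.02635 ⇒ Q>K, reverse
Step 1:
                  D         L         A
  I          0.2792     2.086   0.01281
  C         0.01101  -0.02203  -0.01101
  E          0.2902     2.064  0.001795
  solve Keq expr → x = -0.01101; check Q = 0.02635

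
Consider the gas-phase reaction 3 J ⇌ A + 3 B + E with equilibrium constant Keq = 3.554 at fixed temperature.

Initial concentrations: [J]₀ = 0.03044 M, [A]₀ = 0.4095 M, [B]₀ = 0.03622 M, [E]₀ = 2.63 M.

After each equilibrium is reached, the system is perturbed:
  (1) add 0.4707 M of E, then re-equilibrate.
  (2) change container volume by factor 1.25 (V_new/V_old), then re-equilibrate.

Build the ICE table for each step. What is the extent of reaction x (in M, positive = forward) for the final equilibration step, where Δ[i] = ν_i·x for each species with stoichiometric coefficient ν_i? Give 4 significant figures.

x = 6.2994e-04 M

Q₀ = 1.814 vs Keq = 3.554 ⇒ Q<K, forward
Step 1:
                   J          A          B          E
  I          0.03044     0.4095    0.03622       2.63
  C        -0.003638   0.001213   0.003638   0.001213
  E           0.0268     0.4107    0.03986      2.631
  solve Keq expr → x = 0.001213; check Q = 3.554
Then add 0.4707 M of E.
Step 2:
                   J          A          B          E
  I           0.0268     0.4107    0.03986      3.102
  C       8.7931e-04 -2.9310e-04 -8.7931e-04 -2.9310e-04
  E          0.02768     0.4104    0.03898      3.102
  solve Keq expr → x = -2.9310e-04; check Q = 3.554
Then change container volume by factor 1.25 (V_new/V_old).
Step 3:
                   J          A          B          E
  I          0.02215     0.3283    0.03118      2.481
  C         -0.00189 6.2994e-04    0.00189 6.2994e-04
  E          0.02026      0.329    0.03307      2.482
  solve Keq expr → x = 6.2994e-04; check Q = 3.554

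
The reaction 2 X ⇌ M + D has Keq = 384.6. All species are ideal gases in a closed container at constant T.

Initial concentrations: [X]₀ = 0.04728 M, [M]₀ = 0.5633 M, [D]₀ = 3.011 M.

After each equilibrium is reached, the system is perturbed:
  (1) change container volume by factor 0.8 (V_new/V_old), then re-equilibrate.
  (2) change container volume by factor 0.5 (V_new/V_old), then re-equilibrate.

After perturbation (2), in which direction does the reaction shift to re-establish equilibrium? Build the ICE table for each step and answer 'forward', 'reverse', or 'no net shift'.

Q₀ = 758.7 vs Keq = 384.6 ⇒ Q>K, reverse
Step 1:
                  X         M         D
  I         0.04728    0.5633     3.011
  C         0.01848  -0.00924  -0.00924
  E         0.06576    0.5541     3.002
  solve Keq expr → x = -0.00924; check Q = 384.6
Then change container volume by factor 0.8 (V_new/V_old).
Step 2:
                  X         M         D
  I          0.0822    0.6926     3.752
  C               0         0         0
  E          0.0822    0.6926     3.752
  solve Keq expr → x = 0; check Q = 384.6
Then change container volume by factor 0.5 (V_new/V_old).
Step 3:
                  X         M         D
  I          0.1644     1.385     7.504
  C               0         0         0
  E          0.1644     1.385     7.504
  solve Keq expr → x = 0; check Q = 384.6

Direction: no net shift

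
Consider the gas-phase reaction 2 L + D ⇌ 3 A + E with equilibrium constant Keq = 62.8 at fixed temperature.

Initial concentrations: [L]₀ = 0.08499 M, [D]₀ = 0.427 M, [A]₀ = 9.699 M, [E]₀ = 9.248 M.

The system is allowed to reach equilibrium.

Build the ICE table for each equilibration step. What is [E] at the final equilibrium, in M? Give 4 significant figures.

[E]_eq = 7.763 M

Q₀ = 2.7357e+06 vs Keq = 62.8 ⇒ Q>K, reverse
Step 1:
                    L           D           A           E
  I           0.08499       0.427       9.699       9.248
  C             2.969       1.485      -4.454      -1.485
  E             3.054       1.912       5.245       7.763
  solve Keq expr → x = -1.485; check Q = 62.8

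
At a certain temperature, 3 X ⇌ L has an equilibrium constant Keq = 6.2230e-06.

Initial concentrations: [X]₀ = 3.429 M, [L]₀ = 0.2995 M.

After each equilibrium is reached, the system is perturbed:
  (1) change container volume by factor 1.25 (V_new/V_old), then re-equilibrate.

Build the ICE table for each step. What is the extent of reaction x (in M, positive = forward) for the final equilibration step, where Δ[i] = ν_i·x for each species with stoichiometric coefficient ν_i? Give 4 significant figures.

x = -1.4500e-04 M

Q₀ = 0.007428 vs Keq = 6.2230e-06 ⇒ Q>K, reverse
Step 1:
                    X           L
  I             3.429      0.2995
  C             0.897      -0.299
  E             4.326  5.0380e-04
  solve Keq expr → x = -0.299; check Q = 6.2230e-06
Then change container volume by factor 1.25 (V_new/V_old).
Step 2:
                    X           L
  I             3.461  4.0304e-04
  C        4.3499e-04 -1.4500e-04
  E             3.461  2.5804e-04
  solve Keq expr → x = -1.4500e-04; check Q = 6.2230e-06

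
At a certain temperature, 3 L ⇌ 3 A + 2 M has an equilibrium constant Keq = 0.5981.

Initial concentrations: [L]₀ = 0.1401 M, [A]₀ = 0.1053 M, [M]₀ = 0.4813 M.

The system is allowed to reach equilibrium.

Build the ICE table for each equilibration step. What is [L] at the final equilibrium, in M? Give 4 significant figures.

Q₀ = 0.09836 vs Keq = 0.5981 ⇒ Q<K, forward
Step 1:
                    L           A           M
  Initial      0.1401      0.1053      0.4813
  Change     -0.03476     0.03476     0.02317
  Equil        0.1053      0.1401      0.5045
  solve Keq expr → x = 0.01159; check Q = 0.5981

[L]_eq = 0.1053 M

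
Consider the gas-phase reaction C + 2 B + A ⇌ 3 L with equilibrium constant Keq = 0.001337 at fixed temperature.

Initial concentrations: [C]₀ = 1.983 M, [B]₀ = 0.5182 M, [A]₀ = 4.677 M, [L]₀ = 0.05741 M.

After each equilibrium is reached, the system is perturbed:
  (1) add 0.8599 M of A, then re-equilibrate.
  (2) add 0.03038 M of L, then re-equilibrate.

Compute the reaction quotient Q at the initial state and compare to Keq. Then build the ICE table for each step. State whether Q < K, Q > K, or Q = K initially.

Q₀ = 7.5976e-05 vs Keq = 0.001337 ⇒ Q<K, forward
Step 1:
                    C           B           A           L
  I             1.983      0.5182       4.677     0.05741
  C          -0.02684    -0.05368    -0.02684     0.08052
  E             1.956      0.4645        4.65      0.1379
  solve Keq expr → x = 0.02684; check Q = 0.001337
Then add 0.8599 M of A.
Step 2:
                    C           B           A           L
  I             1.956      0.4645        5.51      0.1379
  C         -0.002324   -0.004649   -0.002324    0.006973
  E             1.954      0.4599       5.508      0.1449
  solve Keq expr → x = 0.002324; check Q = 0.001337
Then add 0.03038 M of L.
Step 3:
                    C           B           A           L
  I             1.954      0.4599       5.508      0.1753
  C          0.008801      0.0176    0.008801     -0.0264
  E             1.963      0.4775       5.517      0.1489
  solve Keq expr → x = -0.008801; check Q = 0.001337

Q₀ = 7.5976e-05; Q < K (proceeds forward)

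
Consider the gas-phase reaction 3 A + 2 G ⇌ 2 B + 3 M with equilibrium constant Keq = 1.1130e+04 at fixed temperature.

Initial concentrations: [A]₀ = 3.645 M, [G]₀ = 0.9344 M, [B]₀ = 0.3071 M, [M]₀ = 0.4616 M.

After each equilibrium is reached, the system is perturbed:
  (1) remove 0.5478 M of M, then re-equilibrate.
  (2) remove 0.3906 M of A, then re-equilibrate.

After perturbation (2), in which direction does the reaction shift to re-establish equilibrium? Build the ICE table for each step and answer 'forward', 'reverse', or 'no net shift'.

Direction: reverse

Q₀ = 2.1938e-04 vs Keq = 1.1130e+04 ⇒ Q<K, forward
Step 1:
                  A         G         B         M
  Initial     3.645    0.9344    0.3071    0.4616
  Change     -1.389   -0.9257    0.9257     1.389
  Equil       2.256  0.008677     1.233      1.85
  solve Keq expr → x = 0.4629; check Q = 1.1130e+04
Then remove 0.5478 M of M.
Step 2:
                  A         G         B         M
  Initial     2.256  0.008677     1.233     1.302
  Change  -0.005233 -0.003489  0.003489  0.005233
  Equil       2.251  0.005188     1.236     1.308
  solve Keq expr → x = 0.001744; check Q = 1.1130e+04
Then remove 0.3906 M of A.
Step 3:
                  A         G         B         M
  Initial     1.861  0.005188     1.236     1.308
  Change    0.00251  0.001674 -0.001674  -0.00251
  Equil       1.863  0.006861     1.235     1.305
  solve Keq expr → x = -8.3676e-04; check Q = 1.1130e+04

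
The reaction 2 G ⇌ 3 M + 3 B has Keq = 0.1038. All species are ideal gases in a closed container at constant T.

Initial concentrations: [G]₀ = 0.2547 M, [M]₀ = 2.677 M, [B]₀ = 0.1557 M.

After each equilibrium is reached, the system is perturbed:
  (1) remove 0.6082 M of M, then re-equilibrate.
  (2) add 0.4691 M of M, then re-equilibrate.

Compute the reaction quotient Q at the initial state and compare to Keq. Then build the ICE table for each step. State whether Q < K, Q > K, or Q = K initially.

Q₀ = 1.116 vs Keq = 0.1038 ⇒ Q>K, reverse
Step 1:
                   G          M          B
  init        0.2547      2.677     0.1557
  Δ          0.04937   -0.07406   -0.07406
  eq          0.3041      2.603    0.08164
  solve Keq expr → x = -0.02469; check Q = 0.1038
Then remove 0.6082 M of M.
Step 2:
                   G          M          B
  init        0.3041      1.995    0.08164
  Δ         -0.01374     0.0206     0.0206
  eq          0.2903      2.015     0.1022
  solve Keq expr → x = 0.006868; check Q = 0.1038
Then add 0.4691 M of M.
Step 3:
                   G          M          B
  init        0.2903      2.484     0.1022
  Δ          0.01109   -0.01663   -0.01663
  eq          0.3014      2.468    0.08561
  solve Keq expr → x = -0.005545; check Q = 0.1038

Q₀ = 1.116; Q > K (proceeds reverse)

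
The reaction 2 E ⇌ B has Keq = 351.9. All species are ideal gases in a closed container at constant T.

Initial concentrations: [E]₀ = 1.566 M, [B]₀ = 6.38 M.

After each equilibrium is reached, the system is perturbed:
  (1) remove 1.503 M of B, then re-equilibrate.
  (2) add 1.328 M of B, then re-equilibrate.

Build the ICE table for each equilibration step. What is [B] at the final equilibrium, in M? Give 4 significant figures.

[B]_eq = 6.918 M

Q₀ = 2.602 vs Keq = 351.9 ⇒ Q<K, forward
Step 1:
                   E          B
  init         1.566       6.38
  Δ           -1.424      0.712
  eq           0.142      7.092
  solve Keq expr → x = 0.712; check Q = 351.9
Then remove 1.503 M of B.
Step 2:
                   E          B
  init         0.142      5.589
  Δ         -0.01585   0.007924
  eq          0.1261      5.597
  solve Keq expr → x = 0.007924; check Q = 351.9
Then add 1.328 M of B.
Step 3:
                   E          B
  init        0.1261      6.925
  Δ          0.01409  -0.007047
  eq          0.1402      6.918
  solve Keq expr → x = -0.007047; check Q = 351.9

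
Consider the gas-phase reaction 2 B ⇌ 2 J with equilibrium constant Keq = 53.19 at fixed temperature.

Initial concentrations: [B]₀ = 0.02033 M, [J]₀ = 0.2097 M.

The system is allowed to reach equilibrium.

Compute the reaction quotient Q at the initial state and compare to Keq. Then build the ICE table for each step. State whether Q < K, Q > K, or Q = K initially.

Q₀ = 106.4; Q > K (proceeds reverse)

Q₀ = 106.4 vs Keq = 53.19 ⇒ Q>K, reverse
Step 1:
                  B         J
  I         0.02033    0.2097
  C        0.007407 -0.007407
  E         0.02774    0.2023
  solve Keq expr → x = -0.003704; check Q = 53.19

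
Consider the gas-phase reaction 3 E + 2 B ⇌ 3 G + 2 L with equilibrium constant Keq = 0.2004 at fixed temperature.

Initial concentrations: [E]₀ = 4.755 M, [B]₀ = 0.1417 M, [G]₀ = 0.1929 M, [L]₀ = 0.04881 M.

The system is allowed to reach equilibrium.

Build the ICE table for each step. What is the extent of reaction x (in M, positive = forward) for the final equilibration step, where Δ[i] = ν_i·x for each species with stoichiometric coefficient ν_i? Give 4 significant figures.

x = 0.0658 M

Q₀ = 7.9218e-06 vs Keq = 0.2004 ⇒ Q<K, forward
Step 1:
                    E           B           G           L
  init          4.755      0.1417      0.1929     0.04881
  Δ           -0.1974     -0.1316      0.1974      0.1316
  eq            4.558      0.0101      0.3903      0.1804
  solve Keq expr → x = 0.0658; check Q = 0.2004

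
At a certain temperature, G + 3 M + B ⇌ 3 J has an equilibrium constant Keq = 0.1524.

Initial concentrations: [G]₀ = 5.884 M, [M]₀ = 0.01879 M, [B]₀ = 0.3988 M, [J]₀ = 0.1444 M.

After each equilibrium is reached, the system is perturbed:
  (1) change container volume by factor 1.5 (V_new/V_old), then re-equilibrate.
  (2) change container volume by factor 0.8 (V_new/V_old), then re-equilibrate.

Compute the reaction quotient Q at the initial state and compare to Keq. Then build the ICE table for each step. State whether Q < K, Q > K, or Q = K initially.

Q₀ = 193.4; Q > K (proceeds reverse)

Q₀ = 193.4 vs Keq = 0.1524 ⇒ Q>K, reverse
Step 1:
                  G         M         B         J
  I           5.884   0.01879    0.3988    0.1444
  C         0.02526   0.07578   0.02526  -0.07578
  E           5.909   0.09457    0.4241   0.06862
  solve Keq expr → x = -0.02526; check Q = 0.1524
Then change container volume by factor 1.5 (V_new/V_old).
Step 2:
                  G         M         B         J
  I            3.94   0.06305    0.2827   0.04574
  C          0.0023  0.006901    0.0023 -0.006901
  E           3.942   0.06995     0.285   0.03884
  solve Keq expr → x = -0.0023; check Q = 0.1524
Then change container volume by factor 0.8 (V_new/V_old).
Step 3:
                  G         M         B         J
  I           4.927   0.08744    0.3563   0.04855
  C       -0.001562 -0.004685 -0.001562  0.004685
  E           4.926   0.08275    0.3547   0.05324
  solve Keq expr → x = 0.001562; check Q = 0.1524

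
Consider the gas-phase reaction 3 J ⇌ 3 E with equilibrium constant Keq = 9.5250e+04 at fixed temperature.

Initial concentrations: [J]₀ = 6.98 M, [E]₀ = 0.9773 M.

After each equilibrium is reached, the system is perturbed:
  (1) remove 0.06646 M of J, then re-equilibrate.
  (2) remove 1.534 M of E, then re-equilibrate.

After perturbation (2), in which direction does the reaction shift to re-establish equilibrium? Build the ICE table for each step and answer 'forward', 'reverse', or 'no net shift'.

Direction: forward

Q₀ = 0.002745 vs Keq = 9.5250e+04 ⇒ Q<K, forward
Step 1:
                    J           E
  init           6.98      0.9773
  Δ            -6.809       6.809
  eq           0.1705       7.787
  solve Keq expr → x = 2.27; check Q = 9.5250e+04
Then remove 0.06646 M of J.
Step 2:
                    J           E
  init          0.104       7.787
  Δ           0.06504    -0.06504
  eq           0.1691       7.722
  solve Keq expr → x = -0.02168; check Q = 9.5250e+04
Then remove 1.534 M of E.
Step 3:
                    J           E
  init         0.1691       6.188
  Δ          -0.03287     0.03287
  eq           0.1362       6.221
  solve Keq expr → x = 0.01096; check Q = 9.5250e+04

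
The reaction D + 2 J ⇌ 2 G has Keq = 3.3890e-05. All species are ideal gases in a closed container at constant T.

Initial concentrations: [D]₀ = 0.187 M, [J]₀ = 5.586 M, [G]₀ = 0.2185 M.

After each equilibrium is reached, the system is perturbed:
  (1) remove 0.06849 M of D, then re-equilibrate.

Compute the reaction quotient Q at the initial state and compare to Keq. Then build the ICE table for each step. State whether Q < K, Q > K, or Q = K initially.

Q₀ = 0.008182; Q > K (proceeds reverse)

Q₀ = 0.008182 vs Keq = 3.3890e-05 ⇒ Q>K, reverse
Step 1:
                    D           J           G
  init          0.187       5.586      0.2185
  Δ            0.1002      0.2004     -0.2004
  eq           0.2872       5.786     0.01805
  solve Keq expr → x = -0.1002; check Q = 3.3890e-05
Then remove 0.06849 M of D.
Step 2:
                    D           J           G
  init         0.2187       5.786     0.01805
  Δ          0.001126    0.002252   -0.002252
  eq           0.2199       5.789      0.0158
  solve Keq expr → x = -0.001126; check Q = 3.3890e-05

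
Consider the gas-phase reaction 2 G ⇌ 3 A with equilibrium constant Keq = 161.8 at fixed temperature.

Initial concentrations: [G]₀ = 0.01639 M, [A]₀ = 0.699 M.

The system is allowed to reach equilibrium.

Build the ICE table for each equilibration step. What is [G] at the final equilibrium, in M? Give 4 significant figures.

Q₀ = 1271 vs Keq = 161.8 ⇒ Q>K, reverse
Step 1:
                    G           A
  init        0.01639       0.699
  Δ           0.02579    -0.03869
  eq          0.04218      0.6603
  solve Keq expr → x = -0.0129; check Q = 161.8

[G]_eq = 0.04218 M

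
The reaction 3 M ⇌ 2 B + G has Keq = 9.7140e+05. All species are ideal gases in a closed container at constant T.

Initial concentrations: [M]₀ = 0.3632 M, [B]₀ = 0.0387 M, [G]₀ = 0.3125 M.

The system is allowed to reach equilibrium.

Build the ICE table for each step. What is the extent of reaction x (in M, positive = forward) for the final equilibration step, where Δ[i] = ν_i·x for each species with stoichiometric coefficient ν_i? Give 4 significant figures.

x = 0.12 M

Q₀ = 0.009769 vs Keq = 9.7140e+05 ⇒ Q<K, forward
Step 1:
                  M         B         G
  I          0.3632    0.0387    0.3125
  C         -0.3599      0.24      0.12
  E        0.003258    0.2787    0.4325
  solve Keq expr → x = 0.12; check Q = 9.7140e+05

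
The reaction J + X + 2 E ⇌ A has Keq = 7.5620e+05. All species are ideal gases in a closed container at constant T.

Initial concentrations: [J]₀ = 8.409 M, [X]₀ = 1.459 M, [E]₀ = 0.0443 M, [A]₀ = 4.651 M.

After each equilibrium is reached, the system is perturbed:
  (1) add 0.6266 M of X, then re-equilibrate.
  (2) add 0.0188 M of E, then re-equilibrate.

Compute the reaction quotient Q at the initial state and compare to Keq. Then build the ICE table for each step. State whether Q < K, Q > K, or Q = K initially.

Q₀ = 193.2 vs Keq = 7.5620e+05 ⇒ Q<K, forward
Step 1:
                  J         X         E         A
  Initial     8.409     1.459    0.0443     4.651
  Change   -0.02179  -0.02179  -0.04358   0.02179
  Equil       8.387     1.437 7.1598e-04     4.673
  solve Keq expr → x = 0.02179; check Q = 7.5620e+05
Then add 0.6266 M of X.
Step 2:
                  J         X         E         A
  Initial     8.387     2.064 7.1598e-04     4.673
  Change  -5.9241e-05 -5.9241e-05 -1.1848e-04 5.9241e-05
  Equil       8.387     2.064 5.9750e-04     4.673
  solve Keq expr → x = 5.9241e-05; check Q = 7.5620e+05
Then add 0.0188 M of E.
Step 3:
                  J         X         E         A
  Initial     8.387     2.064    0.0194     4.673
  Change  -0.009399 -0.009399   -0.0188  0.009399
  Equil       8.378     2.054 5.9980e-04     4.682
  solve Keq expr → x = 0.009399; check Q = 7.5620e+05

Q₀ = 193.2; Q < K (proceeds forward)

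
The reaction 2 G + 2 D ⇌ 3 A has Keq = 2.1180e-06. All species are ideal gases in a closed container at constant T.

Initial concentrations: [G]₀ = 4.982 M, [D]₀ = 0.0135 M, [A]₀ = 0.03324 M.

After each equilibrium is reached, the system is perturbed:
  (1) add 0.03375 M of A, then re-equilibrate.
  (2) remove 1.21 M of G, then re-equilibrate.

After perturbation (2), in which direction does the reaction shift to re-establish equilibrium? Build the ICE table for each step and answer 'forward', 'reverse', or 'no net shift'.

Q₀ = 0.008119 vs Keq = 2.1180e-06 ⇒ Q>K, reverse
Step 1:
                    G           D           A
  init          4.982      0.0135     0.03324
  Δ           0.01958     0.01958    -0.02937
  eq            5.002     0.03308     0.00387
  solve Keq expr → x = -0.00979; check Q = 2.1180e-06
Then add 0.03375 M of A.
Step 2:
                    G           D           A
  init          5.002     0.03308     0.03762
  Δ           0.02147     0.02147     -0.0322
  eq            5.023     0.05455    0.005418
  solve Keq expr → x = -0.01073; check Q = 2.1180e-06
Then remove 1.21 M of G.
Step 3:
                    G           D           A
  init          3.813     0.05455    0.005418
  Δ        5.8448e-04  5.8448e-04 -8.7672e-04
  eq            3.814     0.05513    0.004541
  solve Keq expr → x = -2.9224e-04; check Q = 2.1180e-06

Direction: reverse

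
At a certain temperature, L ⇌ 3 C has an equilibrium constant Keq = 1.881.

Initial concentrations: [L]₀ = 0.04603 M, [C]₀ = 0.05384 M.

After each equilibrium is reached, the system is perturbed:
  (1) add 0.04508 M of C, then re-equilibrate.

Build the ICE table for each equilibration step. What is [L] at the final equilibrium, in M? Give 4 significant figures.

Q₀ = 0.003391 vs Keq = 1.881 ⇒ Q<K, forward
Step 1:
                    L           C
  I           0.04603     0.05384
  C          -0.04281      0.1284
  E          0.003219      0.1823
  solve Keq expr → x = 0.04281; check Q = 1.881
Then add 0.04508 M of C.
Step 2:
                    L           C
  I          0.003219      0.2274
  C          0.002443    -0.00733
  E          0.005663        0.22
  solve Keq expr → x = -0.002443; check Q = 1.881

[L]_eq = 0.005663 M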